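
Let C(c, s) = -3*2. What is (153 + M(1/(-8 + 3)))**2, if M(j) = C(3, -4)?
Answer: 21609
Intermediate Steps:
C(c, s) = -6
M(j) = -6
(153 + M(1/(-8 + 3)))**2 = (153 - 6)**2 = 147**2 = 21609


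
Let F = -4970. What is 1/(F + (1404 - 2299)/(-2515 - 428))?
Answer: -2943/14625815 ≈ -0.00020122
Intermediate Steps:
1/(F + (1404 - 2299)/(-2515 - 428)) = 1/(-4970 + (1404 - 2299)/(-2515 - 428)) = 1/(-4970 - 895/(-2943)) = 1/(-4970 - 895*(-1/2943)) = 1/(-4970 + 895/2943) = 1/(-14625815/2943) = -2943/14625815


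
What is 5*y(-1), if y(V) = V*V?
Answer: 5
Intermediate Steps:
y(V) = V²
5*y(-1) = 5*(-1)² = 5*1 = 5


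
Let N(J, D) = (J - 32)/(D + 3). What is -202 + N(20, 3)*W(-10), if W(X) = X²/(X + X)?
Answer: -192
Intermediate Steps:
N(J, D) = (-32 + J)/(3 + D)
W(X) = X/2 (W(X) = X²/((2*X)) = (1/(2*X))*X² = X/2)
-202 + N(20, 3)*W(-10) = -202 + ((-32 + 20)/(3 + 3))*((½)*(-10)) = -202 + (-12/6)*(-5) = -202 + ((⅙)*(-12))*(-5) = -202 - 2*(-5) = -202 + 10 = -192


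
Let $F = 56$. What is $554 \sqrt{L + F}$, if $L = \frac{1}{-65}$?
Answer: $\frac{554 \sqrt{236535}}{65} \approx 4145.2$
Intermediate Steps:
$L = - \frac{1}{65} \approx -0.015385$
$554 \sqrt{L + F} = 554 \sqrt{- \frac{1}{65} + 56} = 554 \sqrt{\frac{3639}{65}} = 554 \frac{\sqrt{236535}}{65} = \frac{554 \sqrt{236535}}{65}$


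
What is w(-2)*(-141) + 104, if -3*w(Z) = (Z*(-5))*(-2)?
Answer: -836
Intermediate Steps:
w(Z) = -10*Z/3 (w(Z) = -Z*(-5)*(-2)/3 = -(-5*Z)*(-2)/3 = -10*Z/3)
w(-2)*(-141) + 104 = -10/3*(-2)*(-141) + 104 = (20/3)*(-141) + 104 = -940 + 104 = -836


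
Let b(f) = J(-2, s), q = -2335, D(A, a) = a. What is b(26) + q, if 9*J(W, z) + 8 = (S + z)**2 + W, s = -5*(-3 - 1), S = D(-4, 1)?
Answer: -20584/9 ≈ -2287.1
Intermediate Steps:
S = 1
s = 20 (s = -5*(-4) = 20)
J(W, z) = -8/9 + W/9 + (1 + z)**2/9 (J(W, z) = -8/9 + ((1 + z)**2 + W)/9 = -8/9 + (W + (1 + z)**2)/9 = -8/9 + (W/9 + (1 + z)**2/9) = -8/9 + W/9 + (1 + z)**2/9)
b(f) = 431/9 (b(f) = -8/9 + (1/9)*(-2) + (1 + 20)**2/9 = -8/9 - 2/9 + (1/9)*21**2 = -8/9 - 2/9 + (1/9)*441 = -8/9 - 2/9 + 49 = 431/9)
b(26) + q = 431/9 - 2335 = -20584/9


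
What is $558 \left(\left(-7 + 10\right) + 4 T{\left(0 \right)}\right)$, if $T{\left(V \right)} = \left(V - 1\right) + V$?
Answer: $-558$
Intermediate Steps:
$T{\left(V \right)} = -1 + 2 V$ ($T{\left(V \right)} = \left(-1 + V\right) + V = -1 + 2 V$)
$558 \left(\left(-7 + 10\right) + 4 T{\left(0 \right)}\right) = 558 \left(\left(-7 + 10\right) + 4 \left(-1 + 2 \cdot 0\right)\right) = 558 \left(3 + 4 \left(-1 + 0\right)\right) = 558 \left(3 + 4 \left(-1\right)\right) = 558 \left(3 - 4\right) = 558 \left(-1\right) = -558$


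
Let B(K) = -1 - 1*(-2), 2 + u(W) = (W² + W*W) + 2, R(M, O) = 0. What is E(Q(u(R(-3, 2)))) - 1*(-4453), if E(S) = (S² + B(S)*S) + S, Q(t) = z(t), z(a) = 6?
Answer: 4501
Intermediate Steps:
u(W) = 2*W² (u(W) = -2 + ((W² + W*W) + 2) = -2 + ((W² + W²) + 2) = -2 + (2*W² + 2) = -2 + (2 + 2*W²) = 2*W²)
B(K) = 1 (B(K) = -1 + 2 = 1)
Q(t) = 6
E(S) = S² + 2*S (E(S) = (S² + 1*S) + S = (S² + S) + S = (S + S²) + S = S² + 2*S)
E(Q(u(R(-3, 2)))) - 1*(-4453) = 6*(2 + 6) - 1*(-4453) = 6*8 + 4453 = 48 + 4453 = 4501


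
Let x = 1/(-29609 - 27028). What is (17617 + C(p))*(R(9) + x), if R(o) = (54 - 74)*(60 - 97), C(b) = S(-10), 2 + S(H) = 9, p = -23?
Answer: 738646143496/56637 ≈ 1.3042e+7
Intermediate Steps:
x = -1/56637 (x = 1/(-56637) = -1/56637 ≈ -1.7656e-5)
S(H) = 7 (S(H) = -2 + 9 = 7)
C(b) = 7
R(o) = 740 (R(o) = -20*(-37) = 740)
(17617 + C(p))*(R(9) + x) = (17617 + 7)*(740 - 1/56637) = 17624*(41911379/56637) = 738646143496/56637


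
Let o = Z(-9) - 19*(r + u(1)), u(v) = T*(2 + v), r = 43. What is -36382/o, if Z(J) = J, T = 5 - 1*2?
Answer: 36382/997 ≈ 36.491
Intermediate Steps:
T = 3 (T = 5 - 2 = 3)
u(v) = 6 + 3*v (u(v) = 3*(2 + v) = 6 + 3*v)
o = -997 (o = -9 - 19*(43 + (6 + 3*1)) = -9 - 19*(43 + (6 + 3)) = -9 - 19*(43 + 9) = -9 - 19*52 = -9 - 1*988 = -9 - 988 = -997)
-36382/o = -36382/(-997) = -36382*(-1/997) = 36382/997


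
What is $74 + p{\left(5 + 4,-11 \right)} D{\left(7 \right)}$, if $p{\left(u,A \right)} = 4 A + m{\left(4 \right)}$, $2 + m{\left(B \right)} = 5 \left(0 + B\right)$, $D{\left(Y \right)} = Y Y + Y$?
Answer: $-1382$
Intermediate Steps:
$D{\left(Y \right)} = Y + Y^{2}$ ($D{\left(Y \right)} = Y^{2} + Y = Y + Y^{2}$)
$m{\left(B \right)} = -2 + 5 B$ ($m{\left(B \right)} = -2 + 5 \left(0 + B\right) = -2 + 5 B$)
$p{\left(u,A \right)} = 18 + 4 A$ ($p{\left(u,A \right)} = 4 A + \left(-2 + 5 \cdot 4\right) = 4 A + \left(-2 + 20\right) = 4 A + 18 = 18 + 4 A$)
$74 + p{\left(5 + 4,-11 \right)} D{\left(7 \right)} = 74 + \left(18 + 4 \left(-11\right)\right) 7 \left(1 + 7\right) = 74 + \left(18 - 44\right) 7 \cdot 8 = 74 - 1456 = -1382$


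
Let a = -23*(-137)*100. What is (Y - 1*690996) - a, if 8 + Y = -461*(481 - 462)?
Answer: -1014863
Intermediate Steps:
Y = -8767 (Y = -8 - 461*(481 - 462) = -8 - 461*19 = -8 - 8759 = -8767)
a = 315100 (a = 3151*100 = 315100)
(Y - 1*690996) - a = (-8767 - 1*690996) - 1*315100 = (-8767 - 690996) - 315100 = -699763 - 315100 = -1014863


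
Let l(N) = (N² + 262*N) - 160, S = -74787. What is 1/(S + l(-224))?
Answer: -1/83459 ≈ -1.1982e-5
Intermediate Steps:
l(N) = -160 + N² + 262*N
1/(S + l(-224)) = 1/(-74787 + (-160 + (-224)² + 262*(-224))) = 1/(-74787 + (-160 + 50176 - 58688)) = 1/(-74787 - 8672) = 1/(-83459) = -1/83459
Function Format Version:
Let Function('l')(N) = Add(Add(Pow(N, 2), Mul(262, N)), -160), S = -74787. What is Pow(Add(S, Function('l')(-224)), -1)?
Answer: Rational(-1, 83459) ≈ -1.1982e-5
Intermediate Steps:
Function('l')(N) = Add(-160, Pow(N, 2), Mul(262, N))
Pow(Add(S, Function('l')(-224)), -1) = Pow(Add(-74787, Add(-160, Pow(-224, 2), Mul(262, -224))), -1) = Pow(Add(-74787, Add(-160, 50176, -58688)), -1) = Pow(Add(-74787, -8672), -1) = Pow(-83459, -1) = Rational(-1, 83459)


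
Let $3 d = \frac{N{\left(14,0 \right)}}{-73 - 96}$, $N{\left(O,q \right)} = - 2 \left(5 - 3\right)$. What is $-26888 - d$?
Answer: $- \frac{13632220}{507} \approx -26888.0$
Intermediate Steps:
$N{\left(O,q \right)} = -4$ ($N{\left(O,q \right)} = \left(-2\right) 2 = -4$)
$d = \frac{4}{507}$ ($d = \frac{\left(-4\right) \frac{1}{-73 - 96}}{3} = \frac{\left(-4\right) \frac{1}{-169}}{3} = \frac{\left(-4\right) \left(- \frac{1}{169}\right)}{3} = \frac{1}{3} \cdot \frac{4}{169} = \frac{4}{507} \approx 0.0078895$)
$-26888 - d = -26888 - \frac{4}{507} = - \frac{13632220}{507}$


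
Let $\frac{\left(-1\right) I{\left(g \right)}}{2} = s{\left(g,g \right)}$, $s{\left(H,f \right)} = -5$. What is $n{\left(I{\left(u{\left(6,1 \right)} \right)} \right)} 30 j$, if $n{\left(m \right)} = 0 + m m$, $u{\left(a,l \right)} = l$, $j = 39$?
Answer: $117000$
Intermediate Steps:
$I{\left(g \right)} = 10$ ($I{\left(g \right)} = \left(-2\right) \left(-5\right) = 10$)
$n{\left(m \right)} = m^{2}$ ($n{\left(m \right)} = 0 + m^{2} = m^{2}$)
$n{\left(I{\left(u{\left(6,1 \right)} \right)} \right)} 30 j = 10^{2} \cdot 30 \cdot 39 = 100 \cdot 30 \cdot 39 = 3000 \cdot 39 = 117000$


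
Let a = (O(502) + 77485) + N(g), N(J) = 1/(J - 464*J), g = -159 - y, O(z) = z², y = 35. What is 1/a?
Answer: 89822/29595360959 ≈ 3.0350e-6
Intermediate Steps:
g = -194 (g = -159 - 1*35 = -159 - 35 = -194)
N(J) = -1/(463*J) (N(J) = 1/(-463*J) = -1/(463*J))
a = 29595360959/89822 (a = (502² + 77485) - 1/463/(-194) = (252004 + 77485) - 1/463*(-1/194) = 329489 + 1/89822 = 29595360959/89822 ≈ 3.2949e+5)
1/a = 1/(29595360959/89822) = 89822/29595360959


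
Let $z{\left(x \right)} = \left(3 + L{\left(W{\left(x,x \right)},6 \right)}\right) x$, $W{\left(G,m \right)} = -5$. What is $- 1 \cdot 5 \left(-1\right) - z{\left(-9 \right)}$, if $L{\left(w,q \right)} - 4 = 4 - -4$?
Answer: $140$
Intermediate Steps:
$L{\left(w,q \right)} = 12$ ($L{\left(w,q \right)} = 4 + \left(4 - -4\right) = 4 + \left(4 + 4\right) = 4 + 8 = 12$)
$z{\left(x \right)} = 15 x$ ($z{\left(x \right)} = \left(3 + 12\right) x = 15 x$)
$- 1 \cdot 5 \left(-1\right) - z{\left(-9 \right)} = - 1 \cdot 5 \left(-1\right) - 15 \left(-9\right) = - 5 \left(-1\right) - -135 = \left(-1\right) \left(-5\right) + 135 = 5 + 135 = 140$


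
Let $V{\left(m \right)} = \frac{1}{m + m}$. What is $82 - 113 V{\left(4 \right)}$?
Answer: $\frac{543}{8} \approx 67.875$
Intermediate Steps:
$V{\left(m \right)} = \frac{1}{2 m}$
$82 - 113 V{\left(4 \right)} = 82 - 113 \frac{1}{2 \cdot 4} = 82 - 113 \cdot \frac{1}{2} \cdot \frac{1}{4} = 82 - \frac{113}{8} = \frac{543}{8}$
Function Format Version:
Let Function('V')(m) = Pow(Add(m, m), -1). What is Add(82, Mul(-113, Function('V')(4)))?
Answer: Rational(543, 8) ≈ 67.875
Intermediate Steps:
Function('V')(m) = Mul(Rational(1, 2), Pow(m, -1)) (Function('V')(m) = Pow(Mul(2, m), -1) = Mul(Rational(1, 2), Pow(m, -1)))
Add(82, Mul(-113, Function('V')(4))) = Add(82, Mul(-113, Mul(Rational(1, 2), Pow(4, -1)))) = Add(82, Mul(-113, Mul(Rational(1, 2), Rational(1, 4)))) = Add(82, Mul(-113, Rational(1, 8))) = Add(82, Rational(-113, 8)) = Rational(543, 8)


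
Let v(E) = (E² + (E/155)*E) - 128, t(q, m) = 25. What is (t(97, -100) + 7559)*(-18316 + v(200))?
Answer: 5128573824/31 ≈ 1.6544e+8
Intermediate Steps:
v(E) = -128 + 156*E²/155 (v(E) = (E² + (E*(1/155))*E) - 128 = (E² + (E/155)*E) - 128 = (E² + E²/155) - 128 = 156*E²/155 - 128 = -128 + 156*E²/155)
(t(97, -100) + 7559)*(-18316 + v(200)) = (25 + 7559)*(-18316 + (-128 + (156/155)*200²)) = 7584*(-18316 + (-128 + (156/155)*40000)) = 7584*(-18316 + (-128 + 1248000/31)) = 7584*(-18316 + 1244032/31) = 7584*(676236/31) = 5128573824/31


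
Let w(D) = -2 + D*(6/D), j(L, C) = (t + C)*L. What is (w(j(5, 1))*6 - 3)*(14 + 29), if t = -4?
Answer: 903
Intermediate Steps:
j(L, C) = L*(-4 + C) (j(L, C) = (-4 + C)*L = L*(-4 + C))
w(D) = 4 (w(D) = -2 + 6 = 4)
(w(j(5, 1))*6 - 3)*(14 + 29) = (4*6 - 3)*(14 + 29) = (24 - 3)*43 = 21*43 = 903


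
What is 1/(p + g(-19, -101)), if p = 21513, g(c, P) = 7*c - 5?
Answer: 1/21375 ≈ 4.6784e-5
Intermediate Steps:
g(c, P) = -5 + 7*c
1/(p + g(-19, -101)) = 1/(21513 + (-5 + 7*(-19))) = 1/(21513 + (-5 - 133)) = 1/(21513 - 138) = 1/21375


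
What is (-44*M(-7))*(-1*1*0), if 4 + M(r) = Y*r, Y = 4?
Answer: 0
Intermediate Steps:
M(r) = -4 + 4*r
(-44*M(-7))*(-1*1*0) = (-44*(-4 + 4*(-7)))*(-1*1*0) = (-44*(-4 - 28))*(-1*0) = -44*(-32)*0 = 1408*0 = 0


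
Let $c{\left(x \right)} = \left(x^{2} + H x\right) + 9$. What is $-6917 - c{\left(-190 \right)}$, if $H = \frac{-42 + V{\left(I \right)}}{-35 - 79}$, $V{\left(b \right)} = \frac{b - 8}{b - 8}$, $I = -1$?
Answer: $- \frac{128873}{3} \approx -42958.0$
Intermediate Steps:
$V{\left(b \right)} = 1$ ($V{\left(b \right)} = \frac{-8 + b}{-8 + b} = 1$)
$H = \frac{41}{114}$ ($H = \frac{-42 + 1}{-35 - 79} = - \frac{41}{-114} = \left(-41\right) \left(- \frac{1}{114}\right) = \frac{41}{114} \approx 0.35965$)
$c{\left(x \right)} = 9 + x^{2} + \frac{41 x}{114}$ ($c{\left(x \right)} = \left(x^{2} + \frac{41 x}{114}\right) + 9 = 9 + x^{2} + \frac{41 x}{114}$)
$-6917 - c{\left(-190 \right)} = -6917 - \left(9 + \left(-190\right)^{2} + \frac{41}{114} \left(-190\right)\right) = -6917 - \left(9 + 36100 - \frac{205}{3}\right) = -6917 - \frac{108122}{3} = - \frac{128873}{3}$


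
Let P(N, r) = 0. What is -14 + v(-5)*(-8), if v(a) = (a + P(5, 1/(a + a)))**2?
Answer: -214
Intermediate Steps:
v(a) = a**2 (v(a) = (a + 0)**2 = a**2)
-14 + v(-5)*(-8) = -14 + (-5)**2*(-8) = -14 + 25*(-8) = -14 - 200 = -214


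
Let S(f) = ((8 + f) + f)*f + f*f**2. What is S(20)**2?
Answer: 80281600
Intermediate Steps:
S(f) = f**3 + f*(8 + 2*f) (S(f) = (8 + 2*f)*f + f**3 = f*(8 + 2*f) + f**3 = f**3 + f*(8 + 2*f))
S(20)**2 = (20*(8 + 20**2 + 2*20))**2 = (20*(8 + 400 + 40))**2 = (20*448)**2 = 8960**2 = 80281600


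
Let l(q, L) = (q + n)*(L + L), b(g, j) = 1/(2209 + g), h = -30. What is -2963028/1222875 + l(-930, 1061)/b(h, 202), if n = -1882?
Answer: -5300035005864676/407625 ≈ -1.3002e+10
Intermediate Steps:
l(q, L) = 2*L*(-1882 + q) (l(q, L) = (q - 1882)*(L + L) = (-1882 + q)*(2*L) = 2*L*(-1882 + q))
-2963028/1222875 + l(-930, 1061)/b(h, 202) = -2963028/1222875 + (2*1061*(-1882 - 930))/(1/(2209 - 30)) = -2963028*1/1222875 + (2*1061*(-2812))/(1/2179) = -987676/407625 - 5967064/1/2179 = -987676/407625 - 5967064*2179 = -987676/407625 - 13002232456 = -5300035005864676/407625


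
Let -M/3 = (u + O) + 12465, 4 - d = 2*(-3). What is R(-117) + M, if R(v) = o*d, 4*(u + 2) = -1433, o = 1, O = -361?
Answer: -140885/4 ≈ -35221.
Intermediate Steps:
d = 10 (d = 4 - 2*(-3) = 4 - 1*(-6) = 4 + 6 = 10)
u = -1441/4 (u = -2 + (¼)*(-1433) = -2 - 1433/4 = -1441/4 ≈ -360.25)
R(v) = 10 (R(v) = 1*10 = 10)
M = -140925/4 (M = -3*((-1441/4 - 361) + 12465) = -3*(-2885/4 + 12465) = -3*46975/4 = -140925/4 ≈ -35231.)
R(-117) + M = 10 - 140925/4 = -140885/4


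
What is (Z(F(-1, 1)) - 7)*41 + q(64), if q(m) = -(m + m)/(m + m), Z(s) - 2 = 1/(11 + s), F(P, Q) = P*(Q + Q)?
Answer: -1813/9 ≈ -201.44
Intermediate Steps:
F(P, Q) = 2*P*Q (F(P, Q) = P*(2*Q) = 2*P*Q)
Z(s) = 2 + 1/(11 + s)
q(m) = -1 (q(m) = -2*m/(2*m) = -2*m*1/(2*m) = -1*1 = -1)
(Z(F(-1, 1)) - 7)*41 + q(64) = ((23 + 2*(2*(-1)*1))/(11 + 2*(-1)*1) - 7)*41 - 1 = ((23 + 2*(-2))/(11 - 2) - 7)*41 - 1 = ((23 - 4)/9 - 7)*41 - 1 = ((⅑)*19 - 7)*41 - 1 = (19/9 - 7)*41 - 1 = -44/9*41 - 1 = -1804/9 - 1 = -1813/9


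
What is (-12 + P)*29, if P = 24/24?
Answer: -319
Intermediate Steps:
P = 1 (P = 24*(1/24) = 1)
(-12 + P)*29 = (-12 + 1)*29 = -11*29 = -319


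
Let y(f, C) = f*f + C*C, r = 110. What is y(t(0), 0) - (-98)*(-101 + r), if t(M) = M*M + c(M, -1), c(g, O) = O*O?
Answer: 883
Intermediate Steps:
c(g, O) = O²
t(M) = 1 + M² (t(M) = M*M + (-1)² = M² + 1 = 1 + M²)
y(f, C) = C² + f² (y(f, C) = f² + C² = C² + f²)
y(t(0), 0) - (-98)*(-101 + r) = (0² + (1 + 0²)²) - (-98)*(-101 + 110) = (0 + (1 + 0)²) - (-98)*9 = (0 + 1²) - 1*(-882) = (0 + 1) + 882 = 1 + 882 = 883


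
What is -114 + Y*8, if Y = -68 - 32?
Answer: -914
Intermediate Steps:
Y = -100
-114 + Y*8 = -114 - 100*8 = -114 - 800 = -914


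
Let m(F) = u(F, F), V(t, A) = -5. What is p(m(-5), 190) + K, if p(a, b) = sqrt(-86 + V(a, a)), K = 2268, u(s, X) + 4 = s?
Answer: 2268 + I*sqrt(91) ≈ 2268.0 + 9.5394*I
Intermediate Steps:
u(s, X) = -4 + s
m(F) = -4 + F
p(a, b) = I*sqrt(91) (p(a, b) = sqrt(-86 - 5) = sqrt(-91) = I*sqrt(91))
p(m(-5), 190) + K = I*sqrt(91) + 2268 = 2268 + I*sqrt(91)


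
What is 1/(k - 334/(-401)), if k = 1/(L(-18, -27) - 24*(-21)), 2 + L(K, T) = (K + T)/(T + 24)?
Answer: 207317/173079 ≈ 1.1978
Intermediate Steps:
L(K, T) = -2 + (K + T)/(24 + T) (L(K, T) = -2 + (K + T)/(T + 24) = -2 + (K + T)/(24 + T))
k = 1/517 (k = 1/((-48 - 18 - 1*(-27))/(24 - 27) - 24*(-21)) = 1/((-48 - 18 + 27)/(-3) + 504) = 1/(-⅓*(-39) + 504) = 1/(13 + 504) = 1/517 ≈ 0.0019342)
1/(k - 334/(-401)) = 1/(1/517 - 334/(-401)) = 1/(1/517 - 334*(-1/401)) = 1/(1/517 + 334/401) = 1/(173079/207317) = 207317/173079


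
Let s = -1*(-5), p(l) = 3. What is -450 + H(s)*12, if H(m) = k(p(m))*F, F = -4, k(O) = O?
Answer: -594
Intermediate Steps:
s = 5
H(m) = -12 (H(m) = 3*(-4) = -12)
-450 + H(s)*12 = -450 - 12*12 = -450 - 144 = -594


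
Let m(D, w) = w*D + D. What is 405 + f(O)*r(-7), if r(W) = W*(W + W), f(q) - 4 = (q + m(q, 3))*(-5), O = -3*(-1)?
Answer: -6553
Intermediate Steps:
O = 3
m(D, w) = D + D*w (m(D, w) = D*w + D = D + D*w)
f(q) = 4 - 25*q (f(q) = 4 + (q + q*(1 + 3))*(-5) = 4 + (q + q*4)*(-5) = 4 + (q + 4*q)*(-5) = 4 + (5*q)*(-5) = 4 - 25*q)
r(W) = 2*W² (r(W) = W*(2*W) = 2*W²)
405 + f(O)*r(-7) = 405 + (4 - 25*3)*(2*(-7)²) = 405 + (4 - 75)*(2*49) = 405 - 71*98 = 405 - 6958 = -6553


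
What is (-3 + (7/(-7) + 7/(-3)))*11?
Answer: -209/3 ≈ -69.667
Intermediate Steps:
(-3 + (7/(-7) + 7/(-3)))*11 = (-3 + (7*(-1/7) + 7*(-1/3)))*11 = (-3 + (-1 - 7/3))*11 = (-3 - 10/3)*11 = -19/3*11 = -209/3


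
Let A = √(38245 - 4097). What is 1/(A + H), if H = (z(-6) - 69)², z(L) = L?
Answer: 5625/31606477 - 2*√8537/31606477 ≈ 0.00017212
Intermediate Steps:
A = 2*√8537 (A = √34148 = 2*√8537 ≈ 184.79)
H = 5625 (H = (-6 - 69)² = (-75)² = 5625)
1/(A + H) = 1/(2*√8537 + 5625) = 1/(5625 + 2*√8537)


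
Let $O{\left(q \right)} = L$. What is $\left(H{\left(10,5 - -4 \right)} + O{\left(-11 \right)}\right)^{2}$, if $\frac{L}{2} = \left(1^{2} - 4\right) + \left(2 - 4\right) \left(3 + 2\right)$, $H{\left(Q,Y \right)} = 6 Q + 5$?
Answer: $1521$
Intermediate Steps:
$H{\left(Q,Y \right)} = 5 + 6 Q$
$L = -26$ ($L = 2 \left(\left(1^{2} - 4\right) + \left(2 - 4\right) \left(3 + 2\right)\right) = 2 \left(\left(1 - 4\right) - 10\right) = 2 \left(-3 - 10\right) = 2 \left(-13\right) = -26$)
$O{\left(q \right)} = -26$
$\left(H{\left(10,5 - -4 \right)} + O{\left(-11 \right)}\right)^{2} = \left(\left(5 + 6 \cdot 10\right) - 26\right)^{2} = \left(\left(5 + 60\right) - 26\right)^{2} = \left(65 - 26\right)^{2} = 39^{2} = 1521$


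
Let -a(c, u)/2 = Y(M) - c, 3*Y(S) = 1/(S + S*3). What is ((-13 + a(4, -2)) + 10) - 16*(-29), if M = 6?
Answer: 16883/36 ≈ 468.97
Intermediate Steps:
Y(S) = 1/(12*S) (Y(S) = 1/(3*(S + S*3)) = 1/(3*(S + 3*S)) = 1/(3*((4*S))) = (1/(4*S))/3 = 1/(12*S))
a(c, u) = -1/36 + 2*c (a(c, u) = -2*((1/12)/6 - c) = -2*((1/12)*(⅙) - c) = -2*(1/72 - c) = -1/36 + 2*c)
((-13 + a(4, -2)) + 10) - 16*(-29) = ((-13 + (-1/36 + 2*4)) + 10) - 16*(-29) = ((-13 + (-1/36 + 8)) + 10) + 464 = ((-13 + 287/36) + 10) + 464 = (-181/36 + 10) + 464 = 179/36 + 464 = 16883/36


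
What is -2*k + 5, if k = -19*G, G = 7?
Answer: 271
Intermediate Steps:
k = -133 (k = -19*7 = -133)
-2*k + 5 = -2*(-133) + 5 = 266 + 5 = 271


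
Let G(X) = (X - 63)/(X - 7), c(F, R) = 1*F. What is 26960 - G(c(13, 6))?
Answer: 80905/3 ≈ 26968.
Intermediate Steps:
c(F, R) = F
G(X) = (-63 + X)/(-7 + X)
26960 - G(c(13, 6)) = 26960 - (-63 + 13)/(-7 + 13) = 26960 - (-50)/6 = 26960 - 1*(-25/3) = 26960 + 25/3 = 80905/3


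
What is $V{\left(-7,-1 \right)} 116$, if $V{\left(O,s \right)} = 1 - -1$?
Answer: $232$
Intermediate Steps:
$V{\left(O,s \right)} = 2$ ($V{\left(O,s \right)} = 1 + 1 = 2$)
$V{\left(-7,-1 \right)} 116 = 2 \cdot 116 = 232$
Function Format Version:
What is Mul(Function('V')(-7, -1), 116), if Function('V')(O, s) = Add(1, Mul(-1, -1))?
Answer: 232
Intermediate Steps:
Function('V')(O, s) = 2 (Function('V')(O, s) = Add(1, 1) = 2)
Mul(Function('V')(-7, -1), 116) = Mul(2, 116) = 232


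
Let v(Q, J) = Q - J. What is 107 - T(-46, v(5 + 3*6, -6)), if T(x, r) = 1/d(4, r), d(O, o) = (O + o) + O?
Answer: 3958/37 ≈ 106.97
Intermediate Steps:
d(O, o) = o + 2*O
T(x, r) = 1/(8 + r) (T(x, r) = 1/(r + 2*4) = 1/(r + 8) = 1/(8 + r))
107 - T(-46, v(5 + 3*6, -6)) = 107 - 1/(8 + ((5 + 3*6) - 1*(-6))) = 107 - 1/(8 + ((5 + 18) + 6)) = 107 - 1/(8 + (23 + 6)) = 107 - 1/(8 + 29) = 107 - 1/37 = 3958/37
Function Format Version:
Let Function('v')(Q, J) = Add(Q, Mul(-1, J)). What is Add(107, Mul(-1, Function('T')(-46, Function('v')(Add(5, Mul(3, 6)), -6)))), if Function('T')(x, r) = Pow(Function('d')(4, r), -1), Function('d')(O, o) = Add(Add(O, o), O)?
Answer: Rational(3958, 37) ≈ 106.97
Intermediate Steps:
Function('d')(O, o) = Add(o, Mul(2, O))
Function('T')(x, r) = Pow(Add(8, r), -1) (Function('T')(x, r) = Pow(Add(r, Mul(2, 4)), -1) = Pow(Add(r, 8), -1) = Pow(Add(8, r), -1))
Add(107, Mul(-1, Function('T')(-46, Function('v')(Add(5, Mul(3, 6)), -6)))) = Add(107, Mul(-1, Pow(Add(8, Add(Add(5, Mul(3, 6)), Mul(-1, -6))), -1))) = Add(107, Mul(-1, Pow(Add(8, Add(Add(5, 18), 6)), -1))) = Add(107, Mul(-1, Pow(Add(8, Add(23, 6)), -1))) = Add(107, Mul(-1, Pow(Add(8, 29), -1))) = Add(107, Mul(-1, Pow(37, -1))) = Add(107, Mul(-1, Rational(1, 37))) = Add(107, Rational(-1, 37)) = Rational(3958, 37)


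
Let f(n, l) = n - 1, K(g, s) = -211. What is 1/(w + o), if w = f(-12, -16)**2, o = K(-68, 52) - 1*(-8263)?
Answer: 1/8221 ≈ 0.00012164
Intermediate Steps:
f(n, l) = -1 + n
o = 8052 (o = -211 - 1*(-8263) = -211 + 8263 = 8052)
w = 169 (w = (-1 - 12)**2 = (-13)**2 = 169)
1/(w + o) = 1/(169 + 8052) = 1/8221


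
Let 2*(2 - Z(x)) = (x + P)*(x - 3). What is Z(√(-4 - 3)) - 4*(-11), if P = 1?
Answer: 51 + I*√7 ≈ 51.0 + 2.6458*I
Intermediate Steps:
Z(x) = 2 - (1 + x)*(-3 + x)/2 (Z(x) = 2 - (x + 1)*(x - 3)/2 = 2 - (1 + x)*(-3 + x)/2)
Z(√(-4 - 3)) - 4*(-11) = (7/2 + √(-4 - 3) - (√(-4 - 3))²/2) - 4*(-11) = (7/2 + √(-7) - (√(-7))²/2) + 44 = (7/2 + I*√7 - (I*√7)²/2) + 44 = (7/2 + I*√7 - ½*(-7)) + 44 = (7/2 + I*√7 + 7/2) + 44 = (7 + I*√7) + 44 = 51 + I*√7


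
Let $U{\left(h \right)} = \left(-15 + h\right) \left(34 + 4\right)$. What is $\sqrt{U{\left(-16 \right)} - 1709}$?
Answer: $i \sqrt{2887} \approx 53.731 i$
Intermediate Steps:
$U{\left(h \right)} = -570 + 38 h$ ($U{\left(h \right)} = \left(-15 + h\right) 38 = -570 + 38 h$)
$\sqrt{U{\left(-16 \right)} - 1709} = \sqrt{\left(-570 + 38 \left(-16\right)\right) - 1709} = \sqrt{\left(-570 - 608\right) - 1709} = \sqrt{-1178 - 1709} = \sqrt{-2887} = i \sqrt{2887}$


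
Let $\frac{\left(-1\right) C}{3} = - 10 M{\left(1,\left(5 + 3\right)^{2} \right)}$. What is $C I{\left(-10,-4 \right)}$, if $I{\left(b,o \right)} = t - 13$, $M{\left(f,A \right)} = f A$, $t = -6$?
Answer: $-36480$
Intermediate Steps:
$M{\left(f,A \right)} = A f$
$I{\left(b,o \right)} = -19$ ($I{\left(b,o \right)} = -6 - 13 = -19$)
$C = 1920$ ($C = - 3 \left(- 10 \left(5 + 3\right)^{2} \cdot 1\right) = - 3 \left(- 10 \cdot 8^{2} \cdot 1\right) = - 3 \left(- 10 \cdot 64 \cdot 1\right) = - 3 \left(\left(-10\right) 64\right) = \left(-3\right) \left(-640\right) = 1920$)
$C I{\left(-10,-4 \right)} = 1920 \left(-19\right) = -36480$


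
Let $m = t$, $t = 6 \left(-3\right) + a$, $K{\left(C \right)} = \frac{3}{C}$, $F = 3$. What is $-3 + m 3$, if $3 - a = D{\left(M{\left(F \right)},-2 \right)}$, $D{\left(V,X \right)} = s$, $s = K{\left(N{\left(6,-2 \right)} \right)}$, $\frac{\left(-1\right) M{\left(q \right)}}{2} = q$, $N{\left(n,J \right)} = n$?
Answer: $- \frac{99}{2} \approx -49.5$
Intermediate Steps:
$M{\left(q \right)} = - 2 q$
$s = \frac{1}{2}$ ($s = \frac{3}{6} = 3 \cdot \frac{1}{6} = \frac{1}{2} \approx 0.5$)
$D{\left(V,X \right)} = \frac{1}{2}$
$a = \frac{5}{2}$ ($a = 3 - \frac{1}{2} = \frac{5}{2} \approx 2.5$)
$t = - \frac{31}{2}$ ($t = 6 \left(-3\right) + \frac{5}{2} = -18 + \frac{5}{2} = - \frac{31}{2} \approx -15.5$)
$m = - \frac{31}{2} \approx -15.5$
$-3 + m 3 = -3 - \frac{93}{2} = - \frac{99}{2}$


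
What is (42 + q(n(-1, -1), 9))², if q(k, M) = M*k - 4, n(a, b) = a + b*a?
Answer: 1444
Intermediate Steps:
n(a, b) = a + a*b
q(k, M) = -4 + M*k
(42 + q(n(-1, -1), 9))² = (42 + (-4 + 9*(-(1 - 1))))² = (42 + (-4 + 9*(-1*0)))² = (42 + (-4 + 9*0))² = (42 + (-4 + 0))² = (42 - 4)² = 38² = 1444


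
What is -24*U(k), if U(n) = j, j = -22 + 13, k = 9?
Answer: 216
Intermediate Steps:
j = -9
U(n) = -9
-24*U(k) = -24*(-9) = 216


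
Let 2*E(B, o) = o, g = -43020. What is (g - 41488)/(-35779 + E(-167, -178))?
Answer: 21127/8967 ≈ 2.3561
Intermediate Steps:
E(B, o) = o/2
(g - 41488)/(-35779 + E(-167, -178)) = (-43020 - 41488)/(-35779 + (1/2)*(-178)) = -84508/(-35779 - 89) = -84508/(-35868) = -84508*(-1/35868) = 21127/8967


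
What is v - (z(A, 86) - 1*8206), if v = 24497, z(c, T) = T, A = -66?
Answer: 32617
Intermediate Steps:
v - (z(A, 86) - 1*8206) = 24497 - (86 - 1*8206) = 24497 - (86 - 8206) = 24497 - 1*(-8120) = 24497 + 8120 = 32617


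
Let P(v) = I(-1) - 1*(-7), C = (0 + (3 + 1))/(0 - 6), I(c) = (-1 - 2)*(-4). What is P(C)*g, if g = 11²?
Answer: 2299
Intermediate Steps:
I(c) = 12 (I(c) = -3*(-4) = 12)
g = 121
C = -⅔ (C = (0 + 4)/(-6) = 4*(-⅙) = -⅔ ≈ -0.66667)
P(v) = 19 (P(v) = 12 - 1*(-7) = 12 + 7 = 19)
P(C)*g = 19*121 = 2299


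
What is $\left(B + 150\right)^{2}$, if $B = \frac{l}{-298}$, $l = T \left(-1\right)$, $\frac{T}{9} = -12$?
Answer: $\frac{497111616}{22201} \approx 22391.0$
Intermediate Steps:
$T = -108$ ($T = 9 \left(-12\right) = -108$)
$l = 108$ ($l = \left(-108\right) \left(-1\right) = 108$)
$B = - \frac{54}{149}$ ($B = \frac{108}{-298} = 108 \left(- \frac{1}{298}\right) = - \frac{54}{149} \approx -0.36242$)
$\left(B + 150\right)^{2} = \left(- \frac{54}{149} + 150\right)^{2} = \left(\frac{22296}{149}\right)^{2} = \frac{497111616}{22201}$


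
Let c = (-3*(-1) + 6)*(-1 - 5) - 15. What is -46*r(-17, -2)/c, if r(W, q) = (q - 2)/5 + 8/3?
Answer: 56/45 ≈ 1.2444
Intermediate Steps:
r(W, q) = 34/15 + q/5 (r(W, q) = (-2 + q)*(1/5) + 8*(1/3) = (-2/5 + q/5) + 8/3 = 34/15 + q/5)
c = -69 (c = (3 + 6)*(-6) - 15 = 9*(-6) - 15 = -54 - 15 = -69)
-46*r(-17, -2)/c = -46/((-69/(34/15 + (1/5)*(-2)))) = -46/((-69/(34/15 - 2/5))) = -46/((-69/28/15)) = -46/((-69*15/28)) = -46/(-1035/28) = -46*(-28/1035) = 56/45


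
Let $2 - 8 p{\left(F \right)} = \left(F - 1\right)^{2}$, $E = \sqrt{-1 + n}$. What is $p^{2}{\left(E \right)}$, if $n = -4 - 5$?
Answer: $\frac{81}{64} + \frac{11 i \sqrt{10}}{16} \approx 1.2656 + 2.1741 i$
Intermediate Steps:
$n = -9$ ($n = -4 - 5 = -9$)
$E = i \sqrt{10}$ ($E = \sqrt{-1 - 9} = \sqrt{-10} = i \sqrt{10} \approx 3.1623 i$)
$p{\left(F \right)} = \frac{1}{4} - \frac{\left(-1 + F\right)^{2}}{8}$ ($p{\left(F \right)} = \frac{1}{4} - \frac{\left(F - 1\right)^{2}}{8} = \frac{1}{4} - \frac{\left(-1 + F\right)^{2}}{8}$)
$p^{2}{\left(E \right)} = \left(\frac{1}{4} - \frac{\left(-1 + i \sqrt{10}\right)^{2}}{8}\right)^{2}$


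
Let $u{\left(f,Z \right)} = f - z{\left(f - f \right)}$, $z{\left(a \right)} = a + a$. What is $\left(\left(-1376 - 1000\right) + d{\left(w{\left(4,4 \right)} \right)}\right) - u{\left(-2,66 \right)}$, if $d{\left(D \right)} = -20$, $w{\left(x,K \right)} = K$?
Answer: $-2394$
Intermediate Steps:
$z{\left(a \right)} = 2 a$
$u{\left(f,Z \right)} = f$ ($u{\left(f,Z \right)} = f - 2 \left(f - f\right) = f - 2 \cdot 0 = f - 0 = f + 0 = f$)
$\left(\left(-1376 - 1000\right) + d{\left(w{\left(4,4 \right)} \right)}\right) - u{\left(-2,66 \right)} = \left(\left(-1376 - 1000\right) - 20\right) - -2 = \left(-2376 - 20\right) + 2 = -2396 + 2 = -2394$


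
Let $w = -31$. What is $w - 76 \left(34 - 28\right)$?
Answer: $-487$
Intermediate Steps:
$w - 76 \left(34 - 28\right) = -31 - 76 \left(34 - 28\right) = -31 - 456 = -487$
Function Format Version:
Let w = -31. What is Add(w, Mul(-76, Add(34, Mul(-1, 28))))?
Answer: -487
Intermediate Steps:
Add(w, Mul(-76, Add(34, Mul(-1, 28)))) = Add(-31, Mul(-76, Add(34, Mul(-1, 28)))) = Add(-31, Mul(-76, Add(34, -28))) = Add(-31, Mul(-76, 6)) = Add(-31, -456) = -487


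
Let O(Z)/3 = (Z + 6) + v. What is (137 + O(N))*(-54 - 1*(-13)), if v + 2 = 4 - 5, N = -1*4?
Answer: -5494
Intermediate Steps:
N = -4
v = -3 (v = -2 + (4 - 5) = -2 - 1 = -3)
O(Z) = 9 + 3*Z (O(Z) = 3*((Z + 6) - 3) = 3*((6 + Z) - 3) = 3*(3 + Z) = 9 + 3*Z)
(137 + O(N))*(-54 - 1*(-13)) = (137 + (9 + 3*(-4)))*(-54 - 1*(-13)) = (137 + (9 - 12))*(-54 + 13) = (137 - 3)*(-41) = 134*(-41) = -5494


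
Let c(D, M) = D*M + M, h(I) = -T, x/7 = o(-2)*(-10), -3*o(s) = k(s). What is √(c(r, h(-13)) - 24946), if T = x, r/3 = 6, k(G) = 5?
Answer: 4*I*√15279/3 ≈ 164.81*I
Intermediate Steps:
r = 18 (r = 3*6 = 18)
o(s) = -5/3 (o(s) = -⅓*5 = -5/3)
x = 350/3 (x = 7*(-5/3*(-10)) = 7*(50/3) = 350/3 ≈ 116.67)
T = 350/3 ≈ 116.67
h(I) = -350/3 (h(I) = -1*350/3 = -350/3)
c(D, M) = M + D*M
√(c(r, h(-13)) - 24946) = √(-350*(1 + 18)/3 - 24946) = √(-350/3*19 - 24946) = √(-6650/3 - 24946) = √(-81488/3) = 4*I*√15279/3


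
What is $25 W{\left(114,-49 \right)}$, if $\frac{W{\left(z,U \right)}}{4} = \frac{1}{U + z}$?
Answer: $\frac{20}{13} \approx 1.5385$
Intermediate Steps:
$W{\left(z,U \right)} = \frac{4}{U + z}$
$25 W{\left(114,-49 \right)} = 25 \frac{4}{-49 + 114} = 25 \cdot \frac{4}{65} = \frac{20}{13}$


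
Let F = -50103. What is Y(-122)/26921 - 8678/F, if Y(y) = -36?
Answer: 231816730/1348822863 ≈ 0.17187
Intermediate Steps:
Y(-122)/26921 - 8678/F = -36/26921 - 8678/(-50103) = -36*1/26921 - 8678*(-1/50103) = -36/26921 + 8678/50103 = 231816730/1348822863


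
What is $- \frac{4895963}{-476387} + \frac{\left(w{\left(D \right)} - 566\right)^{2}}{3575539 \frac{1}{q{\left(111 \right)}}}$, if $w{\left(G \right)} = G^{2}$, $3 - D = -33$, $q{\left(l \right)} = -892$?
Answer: $- \frac{208943329362543}{1703340297593} \approx -122.67$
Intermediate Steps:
$D = 36$ ($D = 3 - -33 = 3 + 33 = 36$)
$- \frac{4895963}{-476387} + \frac{\left(w{\left(D \right)} - 566\right)^{2}}{3575539 \frac{1}{q{\left(111 \right)}}} = - \frac{4895963}{-476387} + \frac{\left(36^{2} - 566\right)^{2}}{3575539 \frac{1}{-892}} = \left(-4895963\right) \left(- \frac{1}{476387}\right) + \frac{\left(1296 - 566\right)^{2}}{3575539 \left(- \frac{1}{892}\right)} = \frac{4895963}{476387} + \frac{730^{2}}{- \frac{3575539}{892}} = \frac{4895963}{476387} + 532900 \left(- \frac{892}{3575539}\right) = \frac{4895963}{476387} - \frac{475346800}{3575539} = - \frac{208943329362543}{1703340297593}$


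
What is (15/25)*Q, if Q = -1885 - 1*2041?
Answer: -11778/5 ≈ -2355.6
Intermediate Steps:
Q = -3926 (Q = -1885 - 2041 = -3926)
(15/25)*Q = (15/25)*(-3926) = (15*(1/25))*(-3926) = (⅗)*(-3926) = -11778/5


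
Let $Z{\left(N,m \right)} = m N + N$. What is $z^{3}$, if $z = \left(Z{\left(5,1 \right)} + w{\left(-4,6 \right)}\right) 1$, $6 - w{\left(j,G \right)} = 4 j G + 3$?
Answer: $1295029$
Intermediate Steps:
$Z{\left(N,m \right)} = N + N m$ ($Z{\left(N,m \right)} = N m + N = N + N m$)
$w{\left(j,G \right)} = 3 - 4 G j$ ($w{\left(j,G \right)} = 6 - \left(4 j G + 3\right) = 6 - \left(4 G j + 3\right) = 6 - \left(3 + 4 G j\right) = 3 - 4 G j$)
$z = 109$ ($z = \left(5 \left(1 + 1\right) - \left(-3 + 24 \left(-4\right)\right)\right) 1 = \left(5 \cdot 2 + \left(3 + 96\right)\right) 1 = \left(10 + 99\right) 1 = 109 \cdot 1 = 109$)
$z^{3} = 109^{3} = 1295029$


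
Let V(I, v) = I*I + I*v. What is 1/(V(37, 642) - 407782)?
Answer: -1/382659 ≈ -2.6133e-6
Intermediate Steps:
V(I, v) = I² + I*v
1/(V(37, 642) - 407782) = 1/(37*(37 + 642) - 407782) = 1/(37*679 - 407782) = 1/(25123 - 407782) = 1/(-382659) = -1/382659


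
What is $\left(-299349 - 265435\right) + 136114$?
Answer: $-428670$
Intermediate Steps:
$\left(-299349 - 265435\right) + 136114 = -564784 + 136114 = -428670$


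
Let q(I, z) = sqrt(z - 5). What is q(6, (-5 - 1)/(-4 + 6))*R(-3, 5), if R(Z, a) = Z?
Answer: -6*I*sqrt(2) ≈ -8.4853*I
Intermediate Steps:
q(I, z) = sqrt(-5 + z)
q(6, (-5 - 1)/(-4 + 6))*R(-3, 5) = sqrt(-5 + (-5 - 1)/(-4 + 6))*(-3) = sqrt(-5 - 6/2)*(-3) = sqrt(-5 - 6*1/2)*(-3) = sqrt(-5 - 3)*(-3) = sqrt(-8)*(-3) = (2*I*sqrt(2))*(-3) = -6*I*sqrt(2)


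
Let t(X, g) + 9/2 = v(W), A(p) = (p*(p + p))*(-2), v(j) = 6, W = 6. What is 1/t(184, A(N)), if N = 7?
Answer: 2/3 ≈ 0.66667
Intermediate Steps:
A(p) = -4*p**2 (A(p) = (p*(2*p))*(-2) = (2*p**2)*(-2) = -4*p**2)
t(X, g) = 3/2 (t(X, g) = -9/2 + 6 = 3/2)
1/t(184, A(N)) = 1/(3/2) = 2/3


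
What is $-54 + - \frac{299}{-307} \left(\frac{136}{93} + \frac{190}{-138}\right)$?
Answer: $- \frac{513125}{9517} \approx -53.917$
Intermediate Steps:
$-54 + - \frac{299}{-307} \left(\frac{136}{93} + \frac{190}{-138}\right) = -54 + \left(-299\right) \left(- \frac{1}{307}\right) \left(136 \cdot \frac{1}{93} + 190 \left(- \frac{1}{138}\right)\right) = -54 + \frac{299 \left(\frac{136}{93} - \frac{95}{69}\right)}{307} = -54 + \frac{299}{307} \cdot \frac{61}{713} = -54 + \frac{793}{9517} = - \frac{513125}{9517}$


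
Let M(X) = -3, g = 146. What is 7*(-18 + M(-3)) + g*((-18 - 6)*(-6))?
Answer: 20877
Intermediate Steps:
7*(-18 + M(-3)) + g*((-18 - 6)*(-6)) = 7*(-18 - 3) + 146*((-18 - 6)*(-6)) = 7*(-21) + 146*(-24*(-6)) = -147 + 146*144 = -147 + 21024 = 20877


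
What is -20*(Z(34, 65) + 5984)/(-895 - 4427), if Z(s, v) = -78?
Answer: 59060/2661 ≈ 22.195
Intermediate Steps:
-20*(Z(34, 65) + 5984)/(-895 - 4427) = -20*(-78 + 5984)/(-895 - 4427) = -118120/(-5322) = -118120*(-1)/5322 = -20*(-2953/2661) = 59060/2661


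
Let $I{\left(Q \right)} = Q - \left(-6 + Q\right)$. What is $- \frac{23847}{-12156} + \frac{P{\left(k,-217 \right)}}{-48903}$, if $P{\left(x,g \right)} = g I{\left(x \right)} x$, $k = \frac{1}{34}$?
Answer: $\frac{2203682317}{1122878084} \approx 1.9625$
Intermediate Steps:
$I{\left(Q \right)} = 6$
$k = \frac{1}{34} \approx 0.029412$
$P{\left(x,g \right)} = 6 g x$ ($P{\left(x,g \right)} = g 6 x = 6 g x$)
$- \frac{23847}{-12156} + \frac{P{\left(k,-217 \right)}}{-48903} = - \frac{23847}{-12156} + \frac{6 \left(-217\right) \frac{1}{34}}{-48903} = \left(-23847\right) \left(- \frac{1}{12156}\right) - - \frac{217}{277117} = \frac{7949}{4052} + \frac{217}{277117} = \frac{2203682317}{1122878084}$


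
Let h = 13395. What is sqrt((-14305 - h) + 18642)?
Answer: I*sqrt(9058) ≈ 95.174*I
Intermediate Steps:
sqrt((-14305 - h) + 18642) = sqrt((-14305 - 1*13395) + 18642) = sqrt((-14305 - 13395) + 18642) = sqrt(-27700 + 18642) = sqrt(-9058) = I*sqrt(9058)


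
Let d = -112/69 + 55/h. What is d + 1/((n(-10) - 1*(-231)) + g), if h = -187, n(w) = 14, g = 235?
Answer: -359449/187680 ≈ -1.9152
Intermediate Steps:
d = -2249/1173 (d = -112/69 + 55/(-187) = -112*1/69 + 55*(-1/187) = -112/69 - 5/17 = -2249/1173 ≈ -1.9173)
d + 1/((n(-10) - 1*(-231)) + g) = -2249/1173 + 1/((14 - 1*(-231)) + 235) = -2249/1173 + 1/((14 + 231) + 235) = -2249/1173 + 1/(245 + 235) = -2249/1173 + 1/480 = -359449/187680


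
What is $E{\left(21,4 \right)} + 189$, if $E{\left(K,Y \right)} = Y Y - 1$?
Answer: $204$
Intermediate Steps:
$E{\left(K,Y \right)} = -1 + Y^{2}$ ($E{\left(K,Y \right)} = Y^{2} - 1 = -1 + Y^{2}$)
$E{\left(21,4 \right)} + 189 = \left(-1 + 4^{2}\right) + 189 = \left(-1 + 16\right) + 189 = 15 + 189 = 204$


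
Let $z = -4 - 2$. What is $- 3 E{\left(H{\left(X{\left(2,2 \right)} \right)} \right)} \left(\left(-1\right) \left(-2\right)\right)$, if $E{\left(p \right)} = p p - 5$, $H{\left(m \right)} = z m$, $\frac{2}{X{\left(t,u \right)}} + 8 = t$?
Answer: $6$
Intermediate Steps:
$X{\left(t,u \right)} = \frac{2}{-8 + t}$
$z = -6$
$H{\left(m \right)} = - 6 m$
$E{\left(p \right)} = -5 + p^{2}$ ($E{\left(p \right)} = p^{2} - 5 = -5 + p^{2}$)
$- 3 E{\left(H{\left(X{\left(2,2 \right)} \right)} \right)} \left(\left(-1\right) \left(-2\right)\right) = - 3 \left(-5 + \left(- 6 \frac{2}{-8 + 2}\right)^{2}\right) \left(\left(-1\right) \left(-2\right)\right) = - 3 \left(-5 + \left(- 6 \frac{2}{-6}\right)^{2}\right) 2 = - 3 \left(-5 + \left(- 6 \cdot 2 \left(- \frac{1}{6}\right)\right)^{2}\right) 2 = - 3 \left(-5 + \left(\left(-6\right) \left(- \frac{1}{3}\right)\right)^{2}\right) 2 = - 3 \left(-5 + 2^{2}\right) 2 = - 3 \left(-5 + 4\right) 2 = \left(-3\right) \left(-1\right) 2 = 3 \cdot 2 = 6$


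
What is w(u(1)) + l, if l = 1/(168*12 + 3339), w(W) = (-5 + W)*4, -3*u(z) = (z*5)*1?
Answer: -142799/5355 ≈ -26.666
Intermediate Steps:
u(z) = -5*z/3 (u(z) = -z*5/3 = -5*z/3)
w(W) = -20 + 4*W
l = 1/5355 (l = 1/(2016 + 3339) = 1/5355 ≈ 0.00018674)
w(u(1)) + l = (-20 + 4*(-5/3*1)) + 1/5355 = (-20 + 4*(-5/3)) + 1/5355 = (-20 - 20/3) + 1/5355 = -80/3 + 1/5355 = -142799/5355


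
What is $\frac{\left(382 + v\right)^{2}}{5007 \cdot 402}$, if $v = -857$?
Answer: $\frac{225625}{2012814} \approx 0.11209$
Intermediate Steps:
$\frac{\left(382 + v\right)^{2}}{5007 \cdot 402} = \frac{\left(382 - 857\right)^{2}}{5007 \cdot 402} = \frac{\left(-475\right)^{2}}{2012814} = 225625 \cdot \frac{1}{2012814} = \frac{225625}{2012814}$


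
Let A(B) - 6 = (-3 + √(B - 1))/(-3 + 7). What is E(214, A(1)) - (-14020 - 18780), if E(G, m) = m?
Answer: 131221/4 ≈ 32805.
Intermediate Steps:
A(B) = 21/4 + √(-1 + B)/4 (A(B) = 6 + (-3 + √(B - 1))/(-3 + 7) = 6 + (-3 + √(-1 + B))/4 = 6 + (-3 + √(-1 + B))*(¼) = 6 + (-¾ + √(-1 + B)/4) = 21/4 + √(-1 + B)/4)
E(214, A(1)) - (-14020 - 18780) = (21/4 + √(-1 + 1)/4) - (-14020 - 18780) = (21/4 + √0/4) - 1*(-32800) = (21/4 + (¼)*0) + 32800 = (21/4 + 0) + 32800 = 21/4 + 32800 = 131221/4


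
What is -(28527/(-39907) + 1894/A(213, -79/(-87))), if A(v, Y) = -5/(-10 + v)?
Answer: 15343665809/199535 ≈ 76897.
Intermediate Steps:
-(28527/(-39907) + 1894/A(213, -79/(-87))) = -(28527/(-39907) + 1894/((-5/(-10 + 213)))) = -(28527*(-1/39907) + 1894/((-5/203))) = -(-28527/39907 + 1894/((-5*1/203))) = -(-28527/39907 + 1894/(-5/203)) = -(-28527/39907 + 1894*(-203/5)) = -(-28527/39907 - 384482/5) = -1*(-15343665809/199535) = 15343665809/199535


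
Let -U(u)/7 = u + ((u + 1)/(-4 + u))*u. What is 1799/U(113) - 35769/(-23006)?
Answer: 256875953/579728194 ≈ 0.44310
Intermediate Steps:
U(u) = -7*u - 7*u*(1 + u)/(-4 + u) (U(u) = -7*(u + ((u + 1)/(-4 + u))*u) = -7*(u + ((1 + u)/(-4 + u))*u) = -7*(u + u*(1 + u)/(-4 + u)) = -7*u - 7*u*(1 + u)/(-4 + u))
1799/U(113) - 35769/(-23006) = 1799/((7*113*(3 - 2*113)/(-4 + 113))) - 35769/(-23006) = 1799/((7*113*(3 - 226)/109)) - 35769*(-1/23006) = 1799/((7*113*(1/109)*(-223))) + 35769/23006 = 1799/(-176393/109) + 35769/23006 = 1799*(-109/176393) + 35769/23006 = -28013/25199 + 35769/23006 = 256875953/579728194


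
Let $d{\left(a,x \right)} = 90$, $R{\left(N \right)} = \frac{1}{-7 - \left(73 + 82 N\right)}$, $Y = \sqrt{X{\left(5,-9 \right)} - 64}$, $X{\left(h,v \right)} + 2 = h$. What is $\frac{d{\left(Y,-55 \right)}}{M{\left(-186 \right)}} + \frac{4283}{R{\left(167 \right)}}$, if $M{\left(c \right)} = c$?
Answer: $- \frac{1828815317}{31} \approx -5.8994 \cdot 10^{7}$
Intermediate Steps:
$X{\left(h,v \right)} = -2 + h$
$Y = i \sqrt{61}$ ($Y = \sqrt{\left(-2 + 5\right) - 64} = \sqrt{3 - 64} = \sqrt{-61} = i \sqrt{61} \approx 7.8102 i$)
$R{\left(N \right)} = \frac{1}{-80 - 82 N}$ ($R{\left(N \right)} = \frac{1}{-7 - \left(73 + 82 N\right)} = \frac{1}{-80 - 82 N}$)
$\frac{d{\left(Y,-55 \right)}}{M{\left(-186 \right)}} + \frac{4283}{R{\left(167 \right)}} = \frac{90}{-186} + \frac{4283}{\left(-1\right) \frac{1}{80 + 82 \cdot 167}} = 90 \left(- \frac{1}{186}\right) + \frac{4283}{\left(-1\right) \frac{1}{80 + 13694}} = - \frac{15}{31} + \frac{4283}{\left(-1\right) \frac{1}{13774}} = - \frac{15}{31} + \frac{4283}{- \frac{1}{13774}} = - \frac{15}{31} + 4283 \left(-13774\right) = - \frac{15}{31} - 58994042 = - \frac{1828815317}{31}$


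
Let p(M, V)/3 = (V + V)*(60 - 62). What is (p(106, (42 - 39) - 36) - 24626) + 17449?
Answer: -6781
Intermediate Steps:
p(M, V) = -12*V (p(M, V) = 3*((V + V)*(60 - 62)) = 3*((2*V)*(-2)) = 3*(-4*V) = -12*V)
(p(106, (42 - 39) - 36) - 24626) + 17449 = (-12*((42 - 39) - 36) - 24626) + 17449 = (-12*(3 - 36) - 24626) + 17449 = (-12*(-33) - 24626) + 17449 = (396 - 24626) + 17449 = -24230 + 17449 = -6781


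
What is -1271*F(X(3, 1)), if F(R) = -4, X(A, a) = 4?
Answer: 5084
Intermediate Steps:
-1271*F(X(3, 1)) = -1271*(-4) = 5084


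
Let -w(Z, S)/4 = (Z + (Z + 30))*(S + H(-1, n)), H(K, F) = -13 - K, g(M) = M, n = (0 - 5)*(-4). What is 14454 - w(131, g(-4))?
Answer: -4234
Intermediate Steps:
n = 20 (n = -5*(-4) = 20)
w(Z, S) = -4*(-12 + S)*(30 + 2*Z) (w(Z, S) = -4*(Z + (Z + 30))*(S + (-13 - 1*(-1))) = -4*(Z + (30 + Z))*(S + (-13 + 1)) = -4*(30 + 2*Z)*(S - 12) = -4*(30 + 2*Z)*(-12 + S) = -4*(-12 + S)*(30 + 2*Z))
14454 - w(131, g(-4)) = 14454 - (1440 - 120*(-4) + 96*131 - 8*(-4)*131) = 14454 - (1440 + 480 + 12576 + 4192) = 14454 - 1*18688 = 14454 - 18688 = -4234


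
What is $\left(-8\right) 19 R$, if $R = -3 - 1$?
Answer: $608$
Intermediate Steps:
$R = -4$
$\left(-8\right) 19 R = \left(-8\right) 19 \left(-4\right) = \left(-152\right) \left(-4\right) = 608$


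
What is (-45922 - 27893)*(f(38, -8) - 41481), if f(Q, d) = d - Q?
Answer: 3065315505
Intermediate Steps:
(-45922 - 27893)*(f(38, -8) - 41481) = (-45922 - 27893)*((-8 - 1*38) - 41481) = -73815*((-8 - 38) - 41481) = -73815*(-46 - 41481) = -73815*(-41527) = 3065315505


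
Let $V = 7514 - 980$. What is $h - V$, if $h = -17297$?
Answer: $-23831$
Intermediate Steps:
$V = 6534$ ($V = 7514 - 980 = 6534$)
$h - V = -17297 - 6534 = -23831$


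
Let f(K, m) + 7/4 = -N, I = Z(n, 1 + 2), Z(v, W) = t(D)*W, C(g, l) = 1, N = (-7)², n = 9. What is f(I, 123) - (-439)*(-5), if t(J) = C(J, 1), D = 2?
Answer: -8983/4 ≈ -2245.8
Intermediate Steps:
N = 49
t(J) = 1
Z(v, W) = W (Z(v, W) = 1*W = W)
I = 3 (I = 1 + 2 = 3)
f(K, m) = -203/4 (f(K, m) = -7/4 - 1*49 = -7/4 - 49 = -203/4)
f(I, 123) - (-439)*(-5) = -203/4 - (-439)*(-5) = -203/4 - 1*2195 = -203/4 - 2195 = -8983/4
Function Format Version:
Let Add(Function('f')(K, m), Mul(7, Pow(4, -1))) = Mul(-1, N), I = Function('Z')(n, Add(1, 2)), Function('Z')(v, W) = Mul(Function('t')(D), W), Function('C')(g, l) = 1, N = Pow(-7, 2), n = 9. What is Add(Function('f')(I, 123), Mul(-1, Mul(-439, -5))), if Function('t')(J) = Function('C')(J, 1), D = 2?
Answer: Rational(-8983, 4) ≈ -2245.8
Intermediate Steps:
N = 49
Function('t')(J) = 1
Function('Z')(v, W) = W (Function('Z')(v, W) = Mul(1, W) = W)
I = 3 (I = Add(1, 2) = 3)
Function('f')(K, m) = Rational(-203, 4) (Function('f')(K, m) = Add(Rational(-7, 4), Mul(-1, 49)) = Add(Rational(-7, 4), -49) = Rational(-203, 4))
Add(Function('f')(I, 123), Mul(-1, Mul(-439, -5))) = Add(Rational(-203, 4), Mul(-1, Mul(-439, -5))) = Add(Rational(-203, 4), Mul(-1, 2195)) = Add(Rational(-203, 4), -2195) = Rational(-8983, 4)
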